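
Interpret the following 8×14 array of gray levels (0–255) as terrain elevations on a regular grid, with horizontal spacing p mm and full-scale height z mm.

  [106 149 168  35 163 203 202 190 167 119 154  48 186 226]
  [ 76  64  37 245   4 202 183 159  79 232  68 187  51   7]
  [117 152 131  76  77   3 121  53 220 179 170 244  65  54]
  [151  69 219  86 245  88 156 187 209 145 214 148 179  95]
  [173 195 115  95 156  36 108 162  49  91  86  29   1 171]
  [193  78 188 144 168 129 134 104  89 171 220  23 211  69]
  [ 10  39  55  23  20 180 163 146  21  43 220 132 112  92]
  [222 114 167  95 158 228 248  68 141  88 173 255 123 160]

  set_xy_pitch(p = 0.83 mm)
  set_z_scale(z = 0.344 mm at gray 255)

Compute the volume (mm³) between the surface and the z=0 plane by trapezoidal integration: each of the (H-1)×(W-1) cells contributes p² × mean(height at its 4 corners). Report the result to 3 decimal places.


10.675

height_mm = gray/255 × 0.344; cell vol = 0.83² × mean(4 corners)
unit = 0.83² × 0.344 / (4×255) = 0.000232335 mm³ per gray-sum
row 0: Σ corner-gray over 13 cells = 7005  → 1.6275
row 1: Σ corner-gray over 13 cells = 6258  → 1.4540
row 2: Σ corner-gray over 13 cells = 7289  → 1.6935
row 3: Σ corner-gray over 13 cells = 6726  → 1.5627
row 4: Σ corner-gray over 13 cells = 6170  → 1.4335
row 5: Σ corner-gray over 13 cells = 5990  → 1.3917
row 6: Σ corner-gray over 13 cells = 6508  → 1.5120
Σ rows: total corner-gray = 45946  → 10.6749 mm³


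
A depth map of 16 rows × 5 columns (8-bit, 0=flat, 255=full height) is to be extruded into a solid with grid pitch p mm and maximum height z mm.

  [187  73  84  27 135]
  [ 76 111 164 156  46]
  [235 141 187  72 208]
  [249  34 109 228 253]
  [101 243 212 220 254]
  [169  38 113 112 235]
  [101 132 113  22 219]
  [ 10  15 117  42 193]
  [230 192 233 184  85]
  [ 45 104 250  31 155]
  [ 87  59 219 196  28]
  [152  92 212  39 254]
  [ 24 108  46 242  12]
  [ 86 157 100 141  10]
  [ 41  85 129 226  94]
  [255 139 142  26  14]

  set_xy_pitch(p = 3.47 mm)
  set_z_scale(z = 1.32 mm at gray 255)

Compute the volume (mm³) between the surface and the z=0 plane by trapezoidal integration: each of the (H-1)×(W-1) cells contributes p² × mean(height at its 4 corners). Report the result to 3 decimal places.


488.989

height_mm = gray/255 × 1.32; cell vol = 3.47² × mean(4 corners)
unit = 3.47² × 1.32 / (4×255) = 0.0155823 mm³ per gray-sum
row 0: Σ corner-gray over 4 cells = 1674  → 26.0848
row 1: Σ corner-gray over 4 cells = 2227  → 34.7019
row 2: Σ corner-gray over 4 cells = 2487  → 38.7533
row 3: Σ corner-gray over 4 cells = 2949  → 45.9523
row 4: Σ corner-gray over 4 cells = 2635  → 41.0595
row 5: Σ corner-gray over 4 cells = 1784  → 27.7989
row 6: Σ corner-gray over 4 cells = 1405  → 21.8932
row 7: Σ corner-gray over 4 cells = 2084  → 32.4736
row 8: Σ corner-gray over 4 cells = 2503  → 39.0026
row 9: Σ corner-gray over 4 cells = 2033  → 31.6789
row 10: Σ corner-gray over 4 cells = 2155  → 33.5799
row 11: Σ corner-gray over 4 cells = 1920  → 29.9181
row 12: Σ corner-gray over 4 cells = 1720  → 26.8016
row 13: Σ corner-gray over 4 cells = 1907  → 29.7155
row 14: Σ corner-gray over 4 cells = 1898  → 29.5753
Σ rows: total corner-gray = 31381  → 488.9894 mm³


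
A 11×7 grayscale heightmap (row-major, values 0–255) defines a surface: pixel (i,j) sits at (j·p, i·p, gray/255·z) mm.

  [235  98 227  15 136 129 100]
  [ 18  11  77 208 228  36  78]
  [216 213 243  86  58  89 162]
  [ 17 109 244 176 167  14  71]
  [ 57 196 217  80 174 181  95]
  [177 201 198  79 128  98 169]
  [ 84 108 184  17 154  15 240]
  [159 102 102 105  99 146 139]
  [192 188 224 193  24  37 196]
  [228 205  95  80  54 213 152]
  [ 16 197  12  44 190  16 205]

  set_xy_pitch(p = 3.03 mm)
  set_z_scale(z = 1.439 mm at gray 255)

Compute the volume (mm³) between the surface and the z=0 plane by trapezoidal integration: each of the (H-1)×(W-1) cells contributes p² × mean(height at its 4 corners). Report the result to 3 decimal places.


401.624

height_mm = gray/255 × 1.439; cell vol = 3.03² × mean(4 corners)
unit = 3.03² × 1.439 / (4×255) = 0.0129523 mm³ per gray-sum
row 0: Σ corner-gray over 6 cells = 2761  → 35.7612
row 1: Σ corner-gray over 6 cells = 2972  → 38.4941
row 2: Σ corner-gray over 6 cells = 3264  → 42.2762
row 3: Σ corner-gray over 6 cells = 3356  → 43.4678
row 4: Σ corner-gray over 6 cells = 3602  → 46.6541
row 5: Σ corner-gray over 6 cells = 3034  → 39.2972
row 6: Σ corner-gray over 6 cells = 2686  → 34.7898
row 7: Σ corner-gray over 6 cells = 3126  → 40.4888
row 8: Σ corner-gray over 6 cells = 3394  → 43.9600
row 9: Σ corner-gray over 6 cells = 2813  → 36.4347
Σ rows: total corner-gray = 31008  → 401.6240 mm³


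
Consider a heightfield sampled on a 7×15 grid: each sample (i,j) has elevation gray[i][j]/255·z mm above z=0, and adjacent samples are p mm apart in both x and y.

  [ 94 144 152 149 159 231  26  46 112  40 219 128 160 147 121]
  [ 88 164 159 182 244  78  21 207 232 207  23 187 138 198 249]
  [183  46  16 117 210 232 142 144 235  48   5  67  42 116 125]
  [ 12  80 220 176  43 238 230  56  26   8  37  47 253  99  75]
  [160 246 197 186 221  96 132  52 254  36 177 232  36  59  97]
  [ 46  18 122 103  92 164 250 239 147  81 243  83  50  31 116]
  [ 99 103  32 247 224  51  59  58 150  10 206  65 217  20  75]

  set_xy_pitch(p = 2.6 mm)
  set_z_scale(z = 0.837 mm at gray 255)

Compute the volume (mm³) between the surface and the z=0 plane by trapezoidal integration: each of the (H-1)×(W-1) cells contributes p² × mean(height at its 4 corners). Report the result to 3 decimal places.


height_mm = gray/255 × 0.837; cell vol = 2.6² × mean(4 corners)
unit = 2.6² × 0.837 / (4×255) = 0.00554718 mm³ per gray-sum
row 0: Σ corner-gray over 14 cells = 8058  → 44.6991
row 1: Σ corner-gray over 14 cells = 7565  → 41.9644
row 2: Σ corner-gray over 14 cells = 6261  → 34.7309
row 3: Σ corner-gray over 14 cells = 7218  → 40.0395
row 4: Σ corner-gray over 14 cells = 7513  → 41.6759
row 5: Σ corner-gray over 14 cells = 6466  → 35.8680
Σ rows: total corner-gray = 43081  → 238.9779 mm³

238.978


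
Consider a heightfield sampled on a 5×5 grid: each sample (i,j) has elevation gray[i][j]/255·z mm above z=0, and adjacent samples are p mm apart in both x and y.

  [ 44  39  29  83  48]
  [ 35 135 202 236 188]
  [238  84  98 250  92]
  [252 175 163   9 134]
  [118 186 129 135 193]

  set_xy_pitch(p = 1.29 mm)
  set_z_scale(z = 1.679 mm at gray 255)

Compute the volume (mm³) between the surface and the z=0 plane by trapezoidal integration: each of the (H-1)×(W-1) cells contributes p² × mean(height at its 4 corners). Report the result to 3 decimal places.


24.355

height_mm = gray/255 × 1.679; cell vol = 1.29² × mean(4 corners)
unit = 1.29² × 1.679 / (4×255) = 0.00273924 mm³ per gray-sum
row 0: Σ corner-gray over 4 cells = 1763  → 4.8293
row 1: Σ corner-gray over 4 cells = 2563  → 7.0207
row 2: Σ corner-gray over 4 cells = 2274  → 6.2290
row 3: Σ corner-gray over 4 cells = 2291  → 6.2756
Σ rows: total corner-gray = 8891  → 24.3546 mm³


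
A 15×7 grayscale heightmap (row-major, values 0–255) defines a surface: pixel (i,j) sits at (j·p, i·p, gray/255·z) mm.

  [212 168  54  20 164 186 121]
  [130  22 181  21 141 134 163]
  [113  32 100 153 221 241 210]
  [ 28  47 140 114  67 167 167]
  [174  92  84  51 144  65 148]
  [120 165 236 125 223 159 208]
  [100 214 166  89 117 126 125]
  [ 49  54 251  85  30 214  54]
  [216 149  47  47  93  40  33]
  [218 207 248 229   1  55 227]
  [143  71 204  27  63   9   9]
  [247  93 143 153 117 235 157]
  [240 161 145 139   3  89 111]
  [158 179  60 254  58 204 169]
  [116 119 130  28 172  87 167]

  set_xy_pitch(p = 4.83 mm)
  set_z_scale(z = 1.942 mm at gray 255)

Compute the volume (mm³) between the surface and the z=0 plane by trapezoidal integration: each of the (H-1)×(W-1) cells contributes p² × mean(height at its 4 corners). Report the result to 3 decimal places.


1878.014

height_mm = gray/255 × 1.942; cell vol = 4.83² × mean(4 corners)
unit = 4.83² × 1.942 / (4×255) = 0.0444164 mm³ per gray-sum
row 0: Σ corner-gray over 6 cells = 2808  → 124.7212
row 1: Σ corner-gray over 6 cells = 3108  → 138.0462
row 2: Σ corner-gray over 6 cells = 3082  → 136.8913
row 3: Σ corner-gray over 6 cells = 2459  → 109.2199
row 4: Σ corner-gray over 6 cells = 3338  → 148.2619
row 5: Σ corner-gray over 6 cells = 3793  → 168.4714
row 6: Σ corner-gray over 6 cells = 3020  → 134.1375
row 7: Σ corner-gray over 6 cells = 2372  → 105.3557
row 8: Σ corner-gray over 6 cells = 2926  → 129.9624
row 9: Σ corner-gray over 6 cells = 2825  → 125.4763
row 10: Σ corner-gray over 6 cells = 2786  → 123.7441
row 11: Σ corner-gray over 6 cells = 3311  → 147.0627
row 12: Σ corner-gray over 6 cells = 3262  → 144.8863
row 13: Σ corner-gray over 6 cells = 3192  → 141.7771
Σ rows: total corner-gray = 42282  → 1878.0141 mm³


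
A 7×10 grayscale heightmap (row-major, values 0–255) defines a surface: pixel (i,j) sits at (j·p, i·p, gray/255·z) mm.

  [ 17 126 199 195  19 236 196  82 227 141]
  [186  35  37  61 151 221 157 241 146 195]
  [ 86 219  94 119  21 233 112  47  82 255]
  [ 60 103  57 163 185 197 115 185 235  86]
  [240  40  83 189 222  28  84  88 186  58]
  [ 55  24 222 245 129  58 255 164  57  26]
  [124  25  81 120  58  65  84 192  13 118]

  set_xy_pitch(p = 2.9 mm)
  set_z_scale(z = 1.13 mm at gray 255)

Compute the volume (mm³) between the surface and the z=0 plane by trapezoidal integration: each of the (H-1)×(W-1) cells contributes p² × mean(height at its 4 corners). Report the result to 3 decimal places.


height_mm = gray/255 × 1.13; cell vol = 2.9² × mean(4 corners)
unit = 2.9² × 1.13 / (4×255) = 0.00931696 mm³ per gray-sum
row 0: Σ corner-gray over 9 cells = 5197  → 48.4202
row 1: Σ corner-gray over 9 cells = 4674  → 43.5475
row 2: Σ corner-gray over 9 cells = 4821  → 44.9171
row 3: Σ corner-gray over 9 cells = 4764  → 44.3860
row 4: Σ corner-gray over 9 cells = 4527  → 42.1779
row 5: Σ corner-gray over 9 cells = 3907  → 36.4014
Σ rows: total corner-gray = 27890  → 259.8500 mm³

259.850


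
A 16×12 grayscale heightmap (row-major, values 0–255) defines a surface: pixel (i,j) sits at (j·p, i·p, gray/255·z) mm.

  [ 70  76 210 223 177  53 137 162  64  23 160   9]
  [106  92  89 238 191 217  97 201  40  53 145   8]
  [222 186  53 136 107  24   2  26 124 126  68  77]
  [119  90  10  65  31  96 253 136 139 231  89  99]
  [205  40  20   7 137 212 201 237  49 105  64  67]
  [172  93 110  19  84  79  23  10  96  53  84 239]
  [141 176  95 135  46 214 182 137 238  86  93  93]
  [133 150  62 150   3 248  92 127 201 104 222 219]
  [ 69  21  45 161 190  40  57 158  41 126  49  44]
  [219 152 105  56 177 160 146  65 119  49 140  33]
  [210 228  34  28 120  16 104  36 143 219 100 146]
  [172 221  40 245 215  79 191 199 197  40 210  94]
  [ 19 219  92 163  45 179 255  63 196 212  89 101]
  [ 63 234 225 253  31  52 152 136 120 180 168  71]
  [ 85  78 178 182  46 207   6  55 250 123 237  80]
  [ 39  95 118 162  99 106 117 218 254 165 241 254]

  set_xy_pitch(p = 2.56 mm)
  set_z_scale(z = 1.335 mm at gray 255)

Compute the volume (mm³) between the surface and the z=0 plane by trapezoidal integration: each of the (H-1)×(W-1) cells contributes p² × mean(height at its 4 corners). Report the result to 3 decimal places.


height_mm = gray/255 × 1.335; cell vol = 2.56² × mean(4 corners)
unit = 2.56² × 1.335 / (4×255) = 0.00857751 mm³ per gray-sum
row 0: Σ corner-gray over 11 cells = 5489  → 47.0819
row 1: Σ corner-gray over 11 cells = 4843  → 41.5409
row 2: Σ corner-gray over 11 cells = 4501  → 38.6074
row 3: Σ corner-gray over 11 cells = 4914  → 42.1499
row 4: Σ corner-gray over 11 cells = 4129  → 35.4165
row 5: Σ corner-gray over 11 cells = 4751  → 40.7517
row 6: Σ corner-gray over 11 cells = 6108  → 52.3914
row 7: Σ corner-gray over 11 cells = 4959  → 42.5359
row 8: Σ corner-gray over 11 cells = 4479  → 38.4186
row 9: Σ corner-gray over 11 cells = 5002  → 42.9047
row 10: Σ corner-gray over 11 cells = 5952  → 51.0533
row 11: Σ corner-gray over 11 cells = 6686  → 57.3492
row 12: Σ corner-gray over 11 cells = 6382  → 54.7416
row 13: Σ corner-gray over 11 cells = 6125  → 52.5372
row 14: Σ corner-gray over 11 cells = 6332  → 54.3128
Σ rows: total corner-gray = 80652  → 691.7930 mm³

691.793


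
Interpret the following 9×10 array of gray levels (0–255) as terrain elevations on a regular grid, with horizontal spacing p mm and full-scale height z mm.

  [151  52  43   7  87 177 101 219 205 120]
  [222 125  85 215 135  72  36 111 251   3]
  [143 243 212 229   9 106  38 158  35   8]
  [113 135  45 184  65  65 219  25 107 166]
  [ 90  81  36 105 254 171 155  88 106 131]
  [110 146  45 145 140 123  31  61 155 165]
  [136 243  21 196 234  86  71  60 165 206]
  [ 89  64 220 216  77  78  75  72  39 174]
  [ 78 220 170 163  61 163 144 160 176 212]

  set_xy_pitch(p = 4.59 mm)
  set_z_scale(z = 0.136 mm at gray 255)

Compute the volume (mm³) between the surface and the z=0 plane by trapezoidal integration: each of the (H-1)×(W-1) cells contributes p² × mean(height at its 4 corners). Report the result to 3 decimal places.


98.388

height_mm = gray/255 × 0.136; cell vol = 4.59² × mean(4 corners)
unit = 4.59² × 0.136 / (4×255) = 0.00280908 mm³ per gray-sum
row 0: Σ corner-gray over 9 cells = 4338  → 12.1858
row 1: Σ corner-gray over 9 cells = 4496  → 12.6296
row 2: Σ corner-gray over 9 cells = 4180  → 11.7420
row 3: Σ corner-gray over 9 cells = 4182  → 11.7476
row 4: Σ corner-gray over 9 cells = 4180  → 11.7420
row 5: Σ corner-gray over 9 cells = 4461  → 12.5313
row 6: Σ corner-gray over 9 cells = 4439  → 12.4695
row 7: Σ corner-gray over 9 cells = 4749  → 13.3403
Σ rows: total corner-gray = 35025  → 98.3880 mm³


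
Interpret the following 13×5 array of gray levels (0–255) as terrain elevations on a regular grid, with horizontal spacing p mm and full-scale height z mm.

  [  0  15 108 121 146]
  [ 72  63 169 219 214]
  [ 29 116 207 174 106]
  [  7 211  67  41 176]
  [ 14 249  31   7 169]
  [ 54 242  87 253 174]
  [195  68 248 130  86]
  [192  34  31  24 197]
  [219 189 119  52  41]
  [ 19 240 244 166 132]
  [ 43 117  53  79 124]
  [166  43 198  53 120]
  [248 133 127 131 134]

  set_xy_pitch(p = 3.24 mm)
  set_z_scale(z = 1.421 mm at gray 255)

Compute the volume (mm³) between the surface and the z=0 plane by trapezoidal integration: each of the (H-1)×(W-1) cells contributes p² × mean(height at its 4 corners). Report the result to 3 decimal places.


347.948

height_mm = gray/255 × 1.421; cell vol = 3.24² × mean(4 corners)
unit = 3.24² × 1.421 / (4×255) = 0.0146246 mm³ per gray-sum
row 0: Σ corner-gray over 4 cells = 1822  → 26.6460
row 1: Σ corner-gray over 4 cells = 2317  → 33.8852
row 2: Σ corner-gray over 4 cells = 1950  → 28.5180
row 3: Σ corner-gray over 4 cells = 1578  → 23.0776
row 4: Σ corner-gray over 4 cells = 2149  → 31.4283
row 5: Σ corner-gray over 4 cells = 2565  → 37.5121
row 6: Σ corner-gray over 4 cells = 1740  → 25.4468
row 7: Σ corner-gray over 4 cells = 1547  → 22.6243
row 8: Σ corner-gray over 4 cells = 2431  → 35.5524
row 9: Σ corner-gray over 4 cells = 2116  → 30.9456
row 10: Σ corner-gray over 4 cells = 1539  → 22.5073
row 11: Σ corner-gray over 4 cells = 2038  → 29.8049
Σ rows: total corner-gray = 23792  → 347.9484 mm³


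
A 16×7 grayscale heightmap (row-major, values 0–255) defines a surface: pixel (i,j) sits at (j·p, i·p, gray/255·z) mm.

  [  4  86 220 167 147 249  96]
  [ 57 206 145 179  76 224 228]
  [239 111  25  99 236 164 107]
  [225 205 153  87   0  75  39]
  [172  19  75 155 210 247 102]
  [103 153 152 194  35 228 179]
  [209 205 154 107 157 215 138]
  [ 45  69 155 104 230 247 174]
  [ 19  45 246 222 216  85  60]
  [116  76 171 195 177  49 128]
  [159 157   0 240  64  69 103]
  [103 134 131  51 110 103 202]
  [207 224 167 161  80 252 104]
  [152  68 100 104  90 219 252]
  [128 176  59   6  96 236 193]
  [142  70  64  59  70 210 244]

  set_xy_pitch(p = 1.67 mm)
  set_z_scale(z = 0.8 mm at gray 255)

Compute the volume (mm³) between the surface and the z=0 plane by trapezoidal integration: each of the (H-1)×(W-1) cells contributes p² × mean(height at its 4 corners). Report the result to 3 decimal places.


height_mm = gray/255 × 0.8; cell vol = 1.67² × mean(4 corners)
unit = 1.67² × 0.8 / (4×255) = 0.00218737 mm³ per gray-sum
row 0: Σ corner-gray over 6 cells = 3783  → 8.2748
row 1: Σ corner-gray over 6 cells = 3561  → 7.7892
row 2: Σ corner-gray over 6 cells = 2920  → 6.3871
row 3: Σ corner-gray over 6 cells = 2990  → 6.5402
row 4: Σ corner-gray over 6 cells = 3492  → 7.6383
row 5: Σ corner-gray over 6 cells = 3829  → 8.3754
row 6: Σ corner-gray over 6 cells = 3852  → 8.4258
row 7: Σ corner-gray over 6 cells = 3536  → 7.7345
row 8: Σ corner-gray over 6 cells = 3287  → 7.1899
row 9: Σ corner-gray over 6 cells = 2902  → 6.3478
row 10: Σ corner-gray over 6 cells = 2685  → 5.8731
row 11: Σ corner-gray over 6 cells = 3442  → 7.5289
row 12: Σ corner-gray over 6 cells = 3645  → 7.9730
row 13: Σ corner-gray over 6 cells = 3033  → 6.6343
row 14: Σ corner-gray over 6 cells = 2799  → 6.1225
Σ rows: total corner-gray = 49756  → 108.8349 mm³

108.835


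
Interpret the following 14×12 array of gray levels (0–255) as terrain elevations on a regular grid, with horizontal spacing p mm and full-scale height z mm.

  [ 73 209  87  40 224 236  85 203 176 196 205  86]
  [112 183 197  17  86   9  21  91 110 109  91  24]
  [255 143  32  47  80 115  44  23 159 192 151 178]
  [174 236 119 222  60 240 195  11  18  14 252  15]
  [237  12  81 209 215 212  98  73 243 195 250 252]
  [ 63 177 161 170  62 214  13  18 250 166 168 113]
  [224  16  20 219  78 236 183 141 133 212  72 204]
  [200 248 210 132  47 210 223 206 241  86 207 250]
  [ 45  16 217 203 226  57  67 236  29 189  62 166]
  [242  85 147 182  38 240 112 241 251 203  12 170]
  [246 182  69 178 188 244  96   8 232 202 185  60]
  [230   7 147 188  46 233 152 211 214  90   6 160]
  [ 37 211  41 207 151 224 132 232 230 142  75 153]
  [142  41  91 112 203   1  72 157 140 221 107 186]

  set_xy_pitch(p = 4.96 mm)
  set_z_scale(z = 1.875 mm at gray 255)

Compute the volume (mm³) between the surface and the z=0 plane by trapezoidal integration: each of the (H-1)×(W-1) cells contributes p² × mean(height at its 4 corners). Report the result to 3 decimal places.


height_mm = gray/255 × 1.875; cell vol = 4.96² × mean(4 corners)
unit = 4.96² × 1.875 / (4×255) = 0.0452235 mm³ per gray-sum
row 0: Σ corner-gray over 11 cells = 5445  → 246.2421
row 1: Σ corner-gray over 11 cells = 4369  → 197.5816
row 2: Σ corner-gray over 11 cells = 5328  → 240.9510
row 3: Σ corner-gray over 11 cells = 6588  → 297.9326
row 4: Σ corner-gray over 11 cells = 6639  → 300.2390
row 5: Σ corner-gray over 11 cells = 6022  → 272.3361
row 6: Σ corner-gray over 11 cells = 7118  → 321.9011
row 7: Σ corner-gray over 11 cells = 6885  → 311.3640
row 8: Σ corner-gray over 11 cells = 6249  → 282.6018
row 9: Σ corner-gray over 11 cells = 6908  → 312.4041
row 10: Σ corner-gray over 11 cells = 6452  → 291.7822
row 11: Σ corner-gray over 11 cells = 6458  → 292.0536
row 12: Σ corner-gray over 11 cells = 6098  → 275.7731
Σ rows: total corner-gray = 80559  → 3643.1623 mm³

3643.162


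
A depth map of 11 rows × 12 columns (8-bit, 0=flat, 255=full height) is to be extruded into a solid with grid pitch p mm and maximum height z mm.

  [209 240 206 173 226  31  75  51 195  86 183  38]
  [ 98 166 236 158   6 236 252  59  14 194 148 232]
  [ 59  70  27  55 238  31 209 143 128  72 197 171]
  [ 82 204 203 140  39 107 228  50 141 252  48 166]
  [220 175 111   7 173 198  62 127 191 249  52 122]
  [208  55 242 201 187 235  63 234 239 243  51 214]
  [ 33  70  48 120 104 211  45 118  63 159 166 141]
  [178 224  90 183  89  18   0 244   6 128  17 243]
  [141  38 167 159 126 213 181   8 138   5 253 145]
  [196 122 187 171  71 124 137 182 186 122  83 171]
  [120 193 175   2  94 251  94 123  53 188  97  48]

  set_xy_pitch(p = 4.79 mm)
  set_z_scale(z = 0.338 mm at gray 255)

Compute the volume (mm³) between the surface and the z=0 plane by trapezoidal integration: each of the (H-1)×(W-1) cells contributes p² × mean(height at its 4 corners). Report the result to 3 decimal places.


450.214

height_mm = gray/255 × 0.338; cell vol = 4.79² × mean(4 corners)
unit = 4.79² × 0.338 / (4×255) = 0.00760304 mm³ per gray-sum
row 0: Σ corner-gray over 11 cells = 6447  → 49.0168
row 1: Σ corner-gray over 11 cells = 5838  → 44.3866
row 2: Σ corner-gray over 11 cells = 5642  → 42.8964
row 3: Σ corner-gray over 11 cells = 6104  → 46.4090
row 4: Σ corner-gray over 11 cells = 6954  → 52.8716
row 5: Σ corner-gray over 11 cells = 6304  → 47.9296
row 6: Σ corner-gray over 11 cells = 4801  → 36.5022
row 7: Σ corner-gray over 11 cells = 5281  → 40.1517
row 8: Σ corner-gray over 11 cells = 5999  → 45.6107
row 9: Σ corner-gray over 11 cells = 5845  → 44.4398
Σ rows: total corner-gray = 59215  → 450.2143 mm³


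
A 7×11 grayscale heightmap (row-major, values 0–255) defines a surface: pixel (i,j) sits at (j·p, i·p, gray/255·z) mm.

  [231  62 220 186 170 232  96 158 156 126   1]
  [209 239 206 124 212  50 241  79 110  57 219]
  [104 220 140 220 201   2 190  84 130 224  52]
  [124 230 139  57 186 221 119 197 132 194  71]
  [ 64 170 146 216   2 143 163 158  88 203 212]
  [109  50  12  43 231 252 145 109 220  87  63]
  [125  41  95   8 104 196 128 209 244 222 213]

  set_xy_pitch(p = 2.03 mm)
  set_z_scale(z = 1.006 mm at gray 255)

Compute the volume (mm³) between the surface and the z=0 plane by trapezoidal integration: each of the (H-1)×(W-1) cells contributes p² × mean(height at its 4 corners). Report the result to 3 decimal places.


height_mm = gray/255 × 1.006; cell vol = 2.03² × mean(4 corners)
unit = 2.03² × 1.006 / (4×255) = 0.00406434 mm³ per gray-sum
row 0: Σ corner-gray over 10 cells = 6108  → 24.8250
row 1: Σ corner-gray over 10 cells = 6042  → 24.5567
row 2: Σ corner-gray over 10 cells = 6123  → 24.8859
row 3: Σ corner-gray over 10 cells = 5999  → 24.3820
row 4: Σ corner-gray over 10 cells = 5324  → 21.6385
row 5: Σ corner-gray over 10 cells = 5302  → 21.5491
Σ rows: total corner-gray = 34898  → 141.8373 mm³

141.837


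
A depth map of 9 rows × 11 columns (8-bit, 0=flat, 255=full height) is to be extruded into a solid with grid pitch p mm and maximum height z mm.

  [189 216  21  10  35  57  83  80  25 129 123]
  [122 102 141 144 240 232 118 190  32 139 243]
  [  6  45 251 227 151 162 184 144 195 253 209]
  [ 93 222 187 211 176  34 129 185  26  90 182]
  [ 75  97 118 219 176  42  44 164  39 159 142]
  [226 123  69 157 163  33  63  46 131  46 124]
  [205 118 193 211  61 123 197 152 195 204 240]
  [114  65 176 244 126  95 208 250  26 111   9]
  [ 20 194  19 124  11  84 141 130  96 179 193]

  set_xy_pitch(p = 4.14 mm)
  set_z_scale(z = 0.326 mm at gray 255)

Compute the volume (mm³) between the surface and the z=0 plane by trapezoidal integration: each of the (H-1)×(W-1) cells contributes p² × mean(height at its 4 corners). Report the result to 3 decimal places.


236.587

height_mm = gray/255 × 0.326; cell vol = 4.14² × mean(4 corners)
unit = 4.14² × 0.326 / (4×255) = 0.00547795 mm³ per gray-sum
row 0: Σ corner-gray over 10 cells = 4665  → 25.5546
row 1: Σ corner-gray over 10 cells = 6480  → 35.4971
row 2: Σ corner-gray over 10 cells = 6234  → 34.1495
row 3: Σ corner-gray over 10 cells = 5128  → 28.0909
row 4: Σ corner-gray over 10 cells = 4345  → 23.8017
row 5: Σ corner-gray over 10 cells = 5365  → 29.3892
row 6: Σ corner-gray over 10 cells = 6078  → 33.2950
row 7: Σ corner-gray over 10 cells = 4894  → 26.8091
Σ rows: total corner-gray = 43189  → 236.5872 mm³


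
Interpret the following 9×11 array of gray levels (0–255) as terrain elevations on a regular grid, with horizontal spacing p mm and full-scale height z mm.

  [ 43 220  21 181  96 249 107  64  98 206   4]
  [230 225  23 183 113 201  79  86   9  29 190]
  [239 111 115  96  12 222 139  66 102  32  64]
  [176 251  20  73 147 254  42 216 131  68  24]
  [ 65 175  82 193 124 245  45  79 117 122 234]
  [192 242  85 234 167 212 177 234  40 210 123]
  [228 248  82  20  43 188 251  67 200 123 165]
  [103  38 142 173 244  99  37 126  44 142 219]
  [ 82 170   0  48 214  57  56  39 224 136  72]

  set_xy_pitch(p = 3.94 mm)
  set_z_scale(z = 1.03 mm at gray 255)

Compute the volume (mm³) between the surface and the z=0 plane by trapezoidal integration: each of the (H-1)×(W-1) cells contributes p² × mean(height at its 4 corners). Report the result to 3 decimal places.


height_mm = gray/255 × 1.03; cell vol = 3.94² × mean(4 corners)
unit = 3.94² × 1.03 / (4×255) = 0.0156758 mm³ per gray-sum
row 0: Σ corner-gray over 10 cells = 4847  → 75.9806
row 1: Σ corner-gray over 10 cells = 4409  → 69.1146
row 2: Σ corner-gray over 10 cells = 4697  → 73.6292
row 3: Σ corner-gray over 10 cells = 5267  → 82.5644
row 4: Σ corner-gray over 10 cells = 6180  → 96.8764
row 5: Σ corner-gray over 10 cells = 6354  → 99.6040
row 6: Σ corner-gray over 10 cells = 5249  → 82.2822
row 7: Σ corner-gray over 10 cells = 4454  → 69.8200
Σ rows: total corner-gray = 41457  → 649.8713 mm³

649.871


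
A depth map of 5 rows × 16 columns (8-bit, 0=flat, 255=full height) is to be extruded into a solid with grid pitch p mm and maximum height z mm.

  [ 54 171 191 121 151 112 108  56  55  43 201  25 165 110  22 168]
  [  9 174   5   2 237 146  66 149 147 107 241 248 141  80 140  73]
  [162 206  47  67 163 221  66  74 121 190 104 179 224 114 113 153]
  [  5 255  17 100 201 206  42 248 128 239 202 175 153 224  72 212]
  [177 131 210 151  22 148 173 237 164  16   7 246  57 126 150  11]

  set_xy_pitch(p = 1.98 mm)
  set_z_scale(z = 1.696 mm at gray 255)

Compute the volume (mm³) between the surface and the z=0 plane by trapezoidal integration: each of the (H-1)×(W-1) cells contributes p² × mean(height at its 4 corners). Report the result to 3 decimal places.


height_mm = gray/255 × 1.696; cell vol = 1.98² × mean(4 corners)
unit = 1.98² × 1.696 / (4×255) = 0.00651863 mm³ per gray-sum
row 0: Σ corner-gray over 15 cells = 7132  → 46.4908
row 1: Σ corner-gray over 15 cells = 7941  → 51.7644
row 2: Σ corner-gray over 15 cells = 8834  → 57.5855
row 3: Σ corner-gray over 15 cells = 8605  → 56.0928
Σ rows: total corner-gray = 32512  → 211.9336 mm³

211.934


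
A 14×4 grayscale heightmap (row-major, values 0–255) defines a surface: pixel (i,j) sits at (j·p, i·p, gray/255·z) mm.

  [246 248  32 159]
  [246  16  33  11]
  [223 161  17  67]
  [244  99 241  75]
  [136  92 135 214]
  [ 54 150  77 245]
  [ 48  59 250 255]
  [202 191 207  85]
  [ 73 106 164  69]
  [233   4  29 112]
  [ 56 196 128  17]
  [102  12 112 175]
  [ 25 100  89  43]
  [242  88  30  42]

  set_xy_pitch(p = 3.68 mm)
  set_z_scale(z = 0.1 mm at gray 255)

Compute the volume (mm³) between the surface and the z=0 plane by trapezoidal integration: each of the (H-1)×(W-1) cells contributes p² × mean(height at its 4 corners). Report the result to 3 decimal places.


height_mm = gray/255 × 0.1; cell vol = 3.68² × mean(4 corners)
unit = 3.68² × 0.1 / (4×255) = 0.00132769 mm³ per gray-sum
row 0: Σ corner-gray over 3 cells = 1320  → 1.7525
row 1: Σ corner-gray over 3 cells = 1001  → 1.3290
row 2: Σ corner-gray over 3 cells = 1645  → 2.1840
row 3: Σ corner-gray over 3 cells = 1803  → 2.3938
row 4: Σ corner-gray over 3 cells = 1557  → 2.0672
row 5: Σ corner-gray over 3 cells = 1674  → 2.2225
row 6: Σ corner-gray over 3 cells = 2004  → 2.6607
row 7: Σ corner-gray over 3 cells = 1765  → 2.3434
row 8: Σ corner-gray over 3 cells = 1093  → 1.4512
row 9: Σ corner-gray over 3 cells = 1132  → 1.5029
row 10: Σ corner-gray over 3 cells = 1246  → 1.6543
row 11: Σ corner-gray over 3 cells = 971  → 1.2892
row 12: Σ corner-gray over 3 cells = 966  → 1.2825
Σ rows: total corner-gray = 18177  → 24.1334 mm³

24.133


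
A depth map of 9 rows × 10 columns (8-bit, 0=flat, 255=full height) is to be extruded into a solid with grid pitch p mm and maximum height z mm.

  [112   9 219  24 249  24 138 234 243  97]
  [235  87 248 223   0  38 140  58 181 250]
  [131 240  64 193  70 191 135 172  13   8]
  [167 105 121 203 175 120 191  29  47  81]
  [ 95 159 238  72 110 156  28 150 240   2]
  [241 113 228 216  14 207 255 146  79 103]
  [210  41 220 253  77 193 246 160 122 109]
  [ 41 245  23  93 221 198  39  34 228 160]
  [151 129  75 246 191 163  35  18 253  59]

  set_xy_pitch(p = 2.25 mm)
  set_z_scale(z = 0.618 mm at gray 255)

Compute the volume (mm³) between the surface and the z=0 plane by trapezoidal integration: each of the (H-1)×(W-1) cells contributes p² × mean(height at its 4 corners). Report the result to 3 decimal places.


height_mm = gray/255 × 0.618; cell vol = 2.25² × mean(4 corners)
unit = 2.25² × 0.618 / (4×255) = 0.00306728 mm³ per gray-sum
row 0: Σ corner-gray over 9 cells = 4924  → 15.1033
row 1: Σ corner-gray over 9 cells = 4730  → 14.5082
row 2: Σ corner-gray over 9 cells = 4525  → 13.8794
row 3: Σ corner-gray over 9 cells = 4633  → 14.2107
row 4: Σ corner-gray over 9 cells = 5263  → 16.1431
row 5: Σ corner-gray over 9 cells = 5803  → 17.7994
row 6: Σ corner-gray over 9 cells = 5306  → 16.2750
row 7: Σ corner-gray over 9 cells = 4793  → 14.7015
Σ rows: total corner-gray = 39977  → 122.6206 mm³

122.621


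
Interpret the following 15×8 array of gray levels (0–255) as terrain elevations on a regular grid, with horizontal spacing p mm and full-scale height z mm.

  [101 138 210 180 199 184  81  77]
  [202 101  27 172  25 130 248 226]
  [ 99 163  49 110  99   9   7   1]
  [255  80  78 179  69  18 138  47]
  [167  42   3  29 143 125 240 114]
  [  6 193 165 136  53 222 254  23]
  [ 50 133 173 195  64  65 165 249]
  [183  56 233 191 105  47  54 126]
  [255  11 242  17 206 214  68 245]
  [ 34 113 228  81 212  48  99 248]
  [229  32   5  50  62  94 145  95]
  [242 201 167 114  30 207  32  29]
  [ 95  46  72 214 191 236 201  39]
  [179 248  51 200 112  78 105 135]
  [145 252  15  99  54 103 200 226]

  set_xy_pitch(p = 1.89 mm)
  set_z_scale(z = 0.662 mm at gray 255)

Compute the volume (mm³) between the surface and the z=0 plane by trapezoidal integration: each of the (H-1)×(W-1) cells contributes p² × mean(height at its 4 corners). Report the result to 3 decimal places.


111.293

height_mm = gray/255 × 0.662; cell vol = 1.89² × mean(4 corners)
unit = 1.89² × 0.662 / (4×255) = 0.00231836 mm³ per gray-sum
row 0: Σ corner-gray over 7 cells = 3996  → 9.2642
row 1: Σ corner-gray over 7 cells = 2808  → 6.5100
row 2: Σ corner-gray over 7 cells = 2400  → 5.5641
row 3: Σ corner-gray over 7 cells = 2871  → 6.6560
row 4: Σ corner-gray over 7 cells = 3520  → 8.1606
row 5: Σ corner-gray over 7 cells = 3964  → 9.1900
row 6: Σ corner-gray over 7 cells = 3570  → 8.2766
row 7: Σ corner-gray over 7 cells = 3697  → 8.5710
row 8: Σ corner-gray over 7 cells = 3860  → 8.9489
row 9: Σ corner-gray over 7 cells = 2944  → 6.8253
row 10: Σ corner-gray over 7 cells = 2873  → 6.6607
row 11: Σ corner-gray over 7 cells = 3827  → 8.8724
row 12: Σ corner-gray over 7 cells = 3956  → 9.1714
row 13: Σ corner-gray over 7 cells = 3719  → 8.6220
Σ rows: total corner-gray = 48005  → 111.2930 mm³


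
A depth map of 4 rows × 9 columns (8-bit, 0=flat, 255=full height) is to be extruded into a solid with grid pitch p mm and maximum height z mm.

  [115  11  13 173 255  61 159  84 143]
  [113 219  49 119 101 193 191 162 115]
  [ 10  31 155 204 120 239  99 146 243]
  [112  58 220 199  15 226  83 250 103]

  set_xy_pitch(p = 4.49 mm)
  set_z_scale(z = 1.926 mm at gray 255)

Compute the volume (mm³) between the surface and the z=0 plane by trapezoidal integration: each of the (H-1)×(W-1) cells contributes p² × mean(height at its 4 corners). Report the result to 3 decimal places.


height_mm = gray/255 × 1.926; cell vol = 4.49² × mean(4 corners)
unit = 4.49² × 1.926 / (4×255) = 0.038067 mm³ per gray-sum
row 0: Σ corner-gray over 8 cells = 4066  → 154.7805
row 1: Σ corner-gray over 8 cells = 4537  → 172.7100
row 2: Σ corner-gray over 8 cells = 4558  → 173.5094
Σ rows: total corner-gray = 13161  → 500.9999 mm³

501.000


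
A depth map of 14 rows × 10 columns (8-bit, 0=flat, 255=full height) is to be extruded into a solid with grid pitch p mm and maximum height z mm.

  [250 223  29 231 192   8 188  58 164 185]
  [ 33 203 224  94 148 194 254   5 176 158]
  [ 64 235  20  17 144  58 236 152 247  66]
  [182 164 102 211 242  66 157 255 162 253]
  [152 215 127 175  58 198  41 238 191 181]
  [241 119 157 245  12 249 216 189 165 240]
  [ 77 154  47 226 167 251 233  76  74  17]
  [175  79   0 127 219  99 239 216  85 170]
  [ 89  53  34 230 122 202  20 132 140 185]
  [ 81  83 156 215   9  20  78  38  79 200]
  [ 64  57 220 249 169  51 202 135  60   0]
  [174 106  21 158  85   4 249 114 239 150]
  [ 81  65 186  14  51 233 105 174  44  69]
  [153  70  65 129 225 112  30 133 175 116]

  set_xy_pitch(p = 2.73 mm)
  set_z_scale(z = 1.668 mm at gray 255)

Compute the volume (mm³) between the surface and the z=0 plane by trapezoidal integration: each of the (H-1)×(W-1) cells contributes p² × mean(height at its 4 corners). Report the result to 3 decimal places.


779.914

height_mm = gray/255 × 1.668; cell vol = 2.73² × mean(4 corners)
unit = 2.73² × 1.668 / (4×255) = 0.0121877 mm³ per gray-sum
row 0: Σ corner-gray over 9 cells = 5408  → 65.9110
row 1: Σ corner-gray over 9 cells = 5135  → 62.5838
row 2: Σ corner-gray over 9 cells = 5501  → 67.0444
row 3: Σ corner-gray over 9 cells = 5972  → 72.7848
row 4: Σ corner-gray over 9 cells = 6004  → 73.1749
row 5: Σ corner-gray over 9 cells = 5735  → 69.8964
row 6: Σ corner-gray over 9 cells = 5023  → 61.2187
row 7: Σ corner-gray over 9 cells = 4613  → 56.2218
row 8: Σ corner-gray over 9 cells = 3777  → 46.0329
row 9: Σ corner-gray over 9 cells = 3987  → 48.5923
row 10: Σ corner-gray over 9 cells = 4626  → 56.3802
row 11: Σ corner-gray over 9 cells = 4170  → 50.8226
row 12: Σ corner-gray over 9 cells = 4041  → 49.2504
Σ rows: total corner-gray = 63992  → 779.9142 mm³


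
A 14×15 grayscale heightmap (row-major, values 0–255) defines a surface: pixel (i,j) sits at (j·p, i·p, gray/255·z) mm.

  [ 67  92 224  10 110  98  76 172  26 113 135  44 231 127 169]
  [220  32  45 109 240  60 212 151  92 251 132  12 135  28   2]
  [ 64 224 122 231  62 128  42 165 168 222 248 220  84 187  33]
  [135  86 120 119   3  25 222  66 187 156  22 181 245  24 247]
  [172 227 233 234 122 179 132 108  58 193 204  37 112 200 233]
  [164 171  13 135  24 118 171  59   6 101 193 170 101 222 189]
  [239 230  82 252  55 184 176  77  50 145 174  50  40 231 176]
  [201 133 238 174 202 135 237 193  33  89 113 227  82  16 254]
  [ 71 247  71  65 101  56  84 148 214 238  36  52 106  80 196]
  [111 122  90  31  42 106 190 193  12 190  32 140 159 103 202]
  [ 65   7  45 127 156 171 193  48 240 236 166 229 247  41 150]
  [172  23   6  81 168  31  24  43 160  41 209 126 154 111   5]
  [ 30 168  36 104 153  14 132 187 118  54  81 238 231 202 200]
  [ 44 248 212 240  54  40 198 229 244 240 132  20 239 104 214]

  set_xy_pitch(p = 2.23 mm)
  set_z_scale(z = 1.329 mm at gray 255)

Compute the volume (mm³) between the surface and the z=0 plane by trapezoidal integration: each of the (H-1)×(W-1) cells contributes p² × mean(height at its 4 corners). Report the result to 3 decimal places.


612.329

height_mm = gray/255 × 1.329; cell vol = 2.23² × mean(4 corners)
unit = 2.23² × 1.329 / (4×255) = 0.0064794 mm³ per gray-sum
row 0: Σ corner-gray over 14 cells = 6372  → 41.2867
row 1: Σ corner-gray over 14 cells = 7523  → 48.7445
row 2: Σ corner-gray over 14 cells = 7597  → 49.2240
row 3: Σ corner-gray over 14 cells = 7777  → 50.3903
row 4: Σ corner-gray over 14 cells = 7804  → 50.5652
row 5: Σ corner-gray over 14 cells = 7228  → 46.8331
row 6: Σ corner-gray over 14 cells = 8106  → 52.5220
row 7: Σ corner-gray over 14 cells = 7462  → 48.3493
row 8: Σ corner-gray over 14 cells = 6396  → 41.4422
row 9: Σ corner-gray over 14 cells = 7160  → 46.3925
row 10: Σ corner-gray over 14 cells = 6558  → 42.4919
row 11: Σ corner-gray over 14 cells = 6197  → 40.1528
row 12: Σ corner-gray over 14 cells = 8324  → 53.9345
Σ rows: total corner-gray = 94504  → 612.3289 mm³


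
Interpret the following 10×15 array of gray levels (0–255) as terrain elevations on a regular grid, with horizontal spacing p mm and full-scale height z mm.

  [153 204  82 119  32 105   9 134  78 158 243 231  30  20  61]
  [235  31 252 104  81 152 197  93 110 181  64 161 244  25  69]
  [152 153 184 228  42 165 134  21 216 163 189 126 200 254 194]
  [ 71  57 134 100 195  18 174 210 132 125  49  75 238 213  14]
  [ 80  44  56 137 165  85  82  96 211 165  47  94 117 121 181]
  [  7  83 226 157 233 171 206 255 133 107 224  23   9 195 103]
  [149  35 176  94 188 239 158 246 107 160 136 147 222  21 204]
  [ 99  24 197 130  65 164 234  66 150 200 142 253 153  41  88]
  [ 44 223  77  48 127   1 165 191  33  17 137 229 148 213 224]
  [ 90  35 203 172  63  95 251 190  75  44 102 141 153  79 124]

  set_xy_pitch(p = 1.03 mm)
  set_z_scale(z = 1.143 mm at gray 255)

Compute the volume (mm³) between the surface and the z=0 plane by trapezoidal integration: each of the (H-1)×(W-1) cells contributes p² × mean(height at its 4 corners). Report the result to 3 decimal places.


height_mm = gray/255 × 1.143; cell vol = 1.03² × mean(4 corners)
unit = 1.03² × 1.143 / (4×255) = 0.00118883 mm³ per gray-sum
row 0: Σ corner-gray over 14 cells = 6798  → 8.0817
row 1: Σ corner-gray over 14 cells = 8190  → 9.7365
row 2: Σ corner-gray over 14 cells = 8021  → 9.5356
row 3: Σ corner-gray over 14 cells = 6626  → 7.8772
row 4: Σ corner-gray over 14 cells = 7255  → 8.6250
row 5: Σ corner-gray over 14 cells = 8365  → 9.9446
row 6: Σ corner-gray over 14 cells = 8036  → 9.5535
row 7: Σ corner-gray over 14 cells = 7311  → 8.6916
row 8: Σ corner-gray over 14 cells = 6906  → 8.2101
Σ rows: total corner-gray = 67508  → 80.2557 mm³

80.256


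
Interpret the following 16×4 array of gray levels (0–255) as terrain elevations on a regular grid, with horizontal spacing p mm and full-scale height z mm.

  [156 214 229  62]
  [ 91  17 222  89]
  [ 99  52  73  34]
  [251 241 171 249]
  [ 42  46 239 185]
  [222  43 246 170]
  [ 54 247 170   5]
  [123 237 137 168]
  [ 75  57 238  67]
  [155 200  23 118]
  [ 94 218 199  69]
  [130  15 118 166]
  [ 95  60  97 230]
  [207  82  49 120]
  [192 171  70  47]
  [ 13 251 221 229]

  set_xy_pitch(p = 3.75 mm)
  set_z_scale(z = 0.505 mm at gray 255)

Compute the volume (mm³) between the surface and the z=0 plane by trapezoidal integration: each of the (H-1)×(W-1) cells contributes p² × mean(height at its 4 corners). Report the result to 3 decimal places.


height_mm = gray/255 × 0.505; cell vol = 3.75² × mean(4 corners)
unit = 3.75² × 0.505 / (4×255) = 0.00696232 mm³ per gray-sum
row 0: Σ corner-gray over 3 cells = 1762  → 12.2676
row 1: Σ corner-gray over 3 cells = 1041  → 7.2478
row 2: Σ corner-gray over 3 cells = 1707  → 11.8847
row 3: Σ corner-gray over 3 cells = 2121  → 14.7671
row 4: Σ corner-gray over 3 cells = 1767  → 12.3024
row 5: Σ corner-gray over 3 cells = 1863  → 12.9708
row 6: Σ corner-gray over 3 cells = 1932  → 13.4512
row 7: Σ corner-gray over 3 cells = 1771  → 12.3303
row 8: Σ corner-gray over 3 cells = 1451  → 10.1023
row 9: Σ corner-gray over 3 cells = 1716  → 11.9473
row 10: Σ corner-gray over 3 cells = 1559  → 10.8543
row 11: Σ corner-gray over 3 cells = 1201  → 8.3617
row 12: Σ corner-gray over 3 cells = 1228  → 8.5497
row 13: Σ corner-gray over 3 cells = 1310  → 9.1206
row 14: Σ corner-gray over 3 cells = 1907  → 13.2771
Σ rows: total corner-gray = 24336  → 169.4349 mm³

169.435
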